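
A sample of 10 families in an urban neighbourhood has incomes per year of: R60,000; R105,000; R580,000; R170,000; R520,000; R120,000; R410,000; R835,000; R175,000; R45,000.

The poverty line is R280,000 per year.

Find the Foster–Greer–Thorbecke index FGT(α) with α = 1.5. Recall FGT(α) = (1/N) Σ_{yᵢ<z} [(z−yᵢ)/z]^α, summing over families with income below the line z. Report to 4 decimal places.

0.2867

Poor units: R45,000, R60,000, R105,000, R120,000, R170,000, R175,000 (q = 6 of N = 10).
Relative gaps: (280000−45000)/280000 = 0.8393; (280000−60000)/280000 = 0.7857; (280000−105000)/280000 = 0.6250; (280000−120000)/280000 = 0.5714; (280000−170000)/280000 = 0.3929; (280000−175000)/280000 = 0.3750.
Raised to α = 1.5: 0.76889; 0.69646; 0.49411; 0.43196; 0.24624; 0.22964.
Sum = 2.867293; FGT(1.5) = 2.867293 / 10 = 0.2867.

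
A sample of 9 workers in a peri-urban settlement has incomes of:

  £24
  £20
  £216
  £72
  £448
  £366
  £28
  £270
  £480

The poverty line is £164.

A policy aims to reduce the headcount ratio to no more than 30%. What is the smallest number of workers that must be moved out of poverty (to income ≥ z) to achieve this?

Currently q = 4 of N = 9 are below the line (H = 0.444).
A headcount ratio of at most 30% allows at most ⌊0.30 × 9⌋ = 2 poor workers.
So at least 4 − 2 = 2 must be lifted.

2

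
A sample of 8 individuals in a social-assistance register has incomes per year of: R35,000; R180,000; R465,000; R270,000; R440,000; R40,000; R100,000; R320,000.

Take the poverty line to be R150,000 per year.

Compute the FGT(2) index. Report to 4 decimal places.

0.1546

Below the line: R35,000, R40,000, R100,000 (q = 3 of N = 8).
Gap ratios (z−y)/z: (150000−35000)/150000 = 0.7667; (150000−40000)/150000 = 0.7333; (150000−100000)/150000 = 0.3333.
Squared: 0.5878; 0.5378; 0.1111.
Sum = 1.236667; P₂ = 1.236667 / 8 = 0.1546.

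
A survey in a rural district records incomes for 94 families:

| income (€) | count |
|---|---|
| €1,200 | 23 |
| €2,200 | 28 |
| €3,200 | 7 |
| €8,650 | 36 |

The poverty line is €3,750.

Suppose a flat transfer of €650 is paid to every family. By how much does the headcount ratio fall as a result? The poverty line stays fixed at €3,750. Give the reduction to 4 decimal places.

0.0745

Before: below the line — 23×€1,200, 28×€2,200, 7×€3,200; headcount ratio = 0.617021.
After the €650 transfer: below the line — 23×€1,850, 28×€2,850; headcount ratio = 0.542553.
Reduction = 0.617021 − 0.542553 = 0.0745.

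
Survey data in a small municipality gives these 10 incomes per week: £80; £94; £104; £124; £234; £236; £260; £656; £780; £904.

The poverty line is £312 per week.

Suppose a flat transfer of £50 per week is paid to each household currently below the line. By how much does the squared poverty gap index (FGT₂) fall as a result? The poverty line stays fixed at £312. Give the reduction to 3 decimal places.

0.090

Before: below the line — £80, £94, £104, £124, £234, £236, £260; squared poverty gap index (FGT₂) = 0.19983.
After the £50 transfer: below the line — £130, £144, £154, £174, £284, £286, £310; squared poverty gap index (FGT₂) = 0.10973.
Reduction = 0.19983 − 0.10973 = 0.090.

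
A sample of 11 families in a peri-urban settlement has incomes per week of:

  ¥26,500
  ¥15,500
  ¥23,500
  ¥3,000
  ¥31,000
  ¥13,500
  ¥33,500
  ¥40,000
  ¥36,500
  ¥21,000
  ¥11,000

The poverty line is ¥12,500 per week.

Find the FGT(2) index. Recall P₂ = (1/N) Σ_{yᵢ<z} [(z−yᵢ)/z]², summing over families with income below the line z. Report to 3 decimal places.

0.054

Poor units: ¥3,000, ¥11,000 (q = 2 of N = 11).
Normalized shortfalls: (12500−3000)/12500 = 0.7600; (12500−11000)/12500 = 0.1200.
Squared: 0.5776; 0.0144.
Sum = 0.592000; P₂ = 0.592000 / 11 = 0.054.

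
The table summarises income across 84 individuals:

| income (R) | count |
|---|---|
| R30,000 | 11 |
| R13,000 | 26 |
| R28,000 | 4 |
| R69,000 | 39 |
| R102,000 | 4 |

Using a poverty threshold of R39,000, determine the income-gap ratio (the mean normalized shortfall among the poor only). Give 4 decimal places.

Incomes under z: 26×R13,000, 4×R28,000, 11×R30,000 (q = 41 of N = 84).
Shortfall ratios (z−y)/z: 0.6667 (×26), 0.2821 (×4), 0.2308 (×11); sum = 21.000000.
I averages over the q = 41 poor units only: 21.000000 / 41 = 0.5122.

0.5122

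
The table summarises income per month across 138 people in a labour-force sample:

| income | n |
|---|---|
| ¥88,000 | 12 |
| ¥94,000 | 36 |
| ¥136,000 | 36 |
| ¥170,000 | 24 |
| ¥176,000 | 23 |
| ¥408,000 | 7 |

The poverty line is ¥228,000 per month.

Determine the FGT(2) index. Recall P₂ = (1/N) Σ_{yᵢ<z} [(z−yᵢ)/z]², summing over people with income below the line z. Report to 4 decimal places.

0.1853

Below the line: 12×¥88,000, 36×¥94,000, 36×¥136,000, 24×¥170,000, 23×¥176,000 (q = 131 of N = 138).
Normalized shortfalls: (228000−88000)/228000 = 0.6140 (×12); (228000−94000)/228000 = 0.5877 (×36); (228000−136000)/228000 = 0.4035 (×36); (228000−170000)/228000 = 0.2544 (×24); (228000−176000)/228000 = 0.2281 (×23).
Squared: 0.3770 (×12); 0.3454 (×36); 0.1628 (×36); 0.0647 (×24); 0.0520 (×23).
Sum = 25.570329; P₂ = 25.570329 / 138 = 0.1853.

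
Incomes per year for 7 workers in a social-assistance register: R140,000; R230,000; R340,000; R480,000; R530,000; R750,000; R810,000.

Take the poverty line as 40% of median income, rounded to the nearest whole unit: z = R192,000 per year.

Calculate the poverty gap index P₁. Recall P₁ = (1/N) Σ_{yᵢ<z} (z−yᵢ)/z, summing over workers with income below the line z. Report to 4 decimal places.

Incomes under z: R140,000 (q = 1 of N = 7).
Normalized shortfalls: (192000−140000)/192000 = 0.2708.
Sum of shortfalls = 0.270833; P₁ averages over all N: 0.270833 / 7 = 0.0387.

0.0387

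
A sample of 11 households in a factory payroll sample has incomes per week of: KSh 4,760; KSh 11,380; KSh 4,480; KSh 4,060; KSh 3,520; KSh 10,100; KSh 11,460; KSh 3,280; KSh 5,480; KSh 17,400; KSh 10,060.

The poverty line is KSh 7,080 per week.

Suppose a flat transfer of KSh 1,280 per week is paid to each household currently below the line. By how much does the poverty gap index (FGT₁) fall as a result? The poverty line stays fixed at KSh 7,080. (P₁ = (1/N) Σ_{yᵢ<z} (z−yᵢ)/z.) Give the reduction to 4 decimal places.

0.0986

Before: below the line — KSh 3,280, KSh 3,520, KSh 4,060, KSh 4,480, KSh 4,760, KSh 5,480; poverty gap index (FGT₁) = 0.217001.
After the KSh 1,280 transfer: below the line — KSh 4,560, KSh 4,800, KSh 5,340, KSh 5,760, KSh 6,040, KSh 6,760; poverty gap index (FGT₁) = 0.118387.
Reduction = 0.217001 − 0.118387 = 0.0986.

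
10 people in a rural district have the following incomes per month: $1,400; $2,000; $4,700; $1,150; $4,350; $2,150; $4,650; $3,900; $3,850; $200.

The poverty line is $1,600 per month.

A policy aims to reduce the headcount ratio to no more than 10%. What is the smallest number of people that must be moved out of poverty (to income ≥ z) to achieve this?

2

Currently q = 3 of N = 10 are below the line (H = 0.300).
A headcount ratio of at most 10% allows at most ⌊0.10 × 10⌋ = 1 poor people.
So at least 3 − 1 = 2 must be lifted.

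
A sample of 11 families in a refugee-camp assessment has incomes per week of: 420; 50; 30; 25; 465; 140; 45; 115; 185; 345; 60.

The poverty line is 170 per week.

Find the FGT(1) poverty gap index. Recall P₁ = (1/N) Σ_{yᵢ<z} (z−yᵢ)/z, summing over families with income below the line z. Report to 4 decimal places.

Poor units: 25, 30, 45, 50, 60, 115, 140 (q = 7 of N = 11).
Relative gaps: (170−25)/170 = 0.8529; (170−30)/170 = 0.8235; (170−45)/170 = 0.7353; (170−50)/170 = 0.7059; (170−60)/170 = 0.6471; (170−115)/170 = 0.3235; (170−140)/170 = 0.1765.
Σ = 4.264706. Dividing by the full population N = 11 gives P₁ = 0.3877.

0.3877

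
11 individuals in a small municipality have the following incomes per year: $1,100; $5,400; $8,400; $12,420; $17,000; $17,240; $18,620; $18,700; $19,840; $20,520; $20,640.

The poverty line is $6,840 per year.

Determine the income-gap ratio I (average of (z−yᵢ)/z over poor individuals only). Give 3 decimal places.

Poor units: $1,100, $5,400 (q = 2 of N = 11).
Relative gaps: 0.8392, 0.2105; sum = 1.049708.
The income-gap ratio divides by q (the poor only): 1.049708 / 2 = 0.525.

0.525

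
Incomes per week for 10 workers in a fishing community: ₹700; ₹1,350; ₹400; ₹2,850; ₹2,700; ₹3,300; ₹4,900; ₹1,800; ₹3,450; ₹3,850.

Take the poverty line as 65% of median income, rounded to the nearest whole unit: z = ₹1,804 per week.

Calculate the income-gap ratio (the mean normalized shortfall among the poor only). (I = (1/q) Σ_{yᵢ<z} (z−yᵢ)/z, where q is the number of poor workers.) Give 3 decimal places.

0.411

Incomes under z: ₹400, ₹700, ₹1,350, ₹1,800 (q = 4 of N = 10).
Relative gaps: 0.7783, 0.6120, 0.2517, 0.0022; sum = 1.644124.
The income-gap ratio divides by q (the poor only): 1.644124 / 4 = 0.411.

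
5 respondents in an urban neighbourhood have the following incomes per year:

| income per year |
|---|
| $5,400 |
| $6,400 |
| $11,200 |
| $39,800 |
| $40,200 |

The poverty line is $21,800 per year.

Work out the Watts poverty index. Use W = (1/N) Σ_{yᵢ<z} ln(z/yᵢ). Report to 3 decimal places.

0.657

Below the line: $5,400, $6,400, $11,200 (q = 3 of N = 5).
Log shortfalls: ln(21800/5400) = 1.3955; ln(21800/6400) = 1.2256; ln(21800/11200) = 0.6660.
W = 3.287119 / 5 = 0.657.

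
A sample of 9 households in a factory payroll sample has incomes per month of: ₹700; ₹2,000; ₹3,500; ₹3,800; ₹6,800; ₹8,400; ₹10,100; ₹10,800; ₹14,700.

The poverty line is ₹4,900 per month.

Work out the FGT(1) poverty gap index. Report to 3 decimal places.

0.218

Below the line: ₹700, ₹2,000, ₹3,500, ₹3,800 (q = 4 of N = 9).
Gap ratios (z−y)/z: (4900−700)/4900 = 0.8571; (4900−2000)/4900 = 0.5918; (4900−3500)/4900 = 0.2857; (4900−3800)/4900 = 0.2245.
Σ = 1.959184. Dividing by the full population N = 9 gives P₁ = 0.218.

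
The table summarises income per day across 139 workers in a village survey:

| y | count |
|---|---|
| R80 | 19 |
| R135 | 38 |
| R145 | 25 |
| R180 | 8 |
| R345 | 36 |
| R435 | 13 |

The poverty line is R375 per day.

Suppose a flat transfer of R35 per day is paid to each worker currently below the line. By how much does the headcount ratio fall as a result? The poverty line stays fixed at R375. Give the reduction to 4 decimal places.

Before: below the line — 19×R80, 38×R135, 25×R145, 8×R180, 36×R345; headcount ratio = 0.906475.
After the R35 transfer: below the line — 19×R115, 38×R170, 25×R180, 8×R215; headcount ratio = 0.647482.
Reduction = 0.906475 − 0.647482 = 0.2590.

0.2590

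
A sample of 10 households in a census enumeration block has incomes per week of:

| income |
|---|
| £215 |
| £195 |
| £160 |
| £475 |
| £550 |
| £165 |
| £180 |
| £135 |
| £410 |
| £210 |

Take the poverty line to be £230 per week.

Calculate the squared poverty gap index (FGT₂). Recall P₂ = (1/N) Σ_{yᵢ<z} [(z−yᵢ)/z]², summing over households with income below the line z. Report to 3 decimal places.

0.043

Incomes under z: £135, £160, £165, £180, £195, £210, £215 (q = 7 of N = 10).
Shortfall ratios: (230−135)/230 = 0.4130; (230−160)/230 = 0.3043; (230−165)/230 = 0.2826; (230−180)/230 = 0.2174; (230−195)/230 = 0.1522; (230−210)/230 = 0.0870; (230−215)/230 = 0.0652.
Squared: 0.1706; 0.0926; 0.0799; 0.0473; 0.0232; 0.0076; 0.0043.
Sum = 0.425331; P₂ = 0.425331 / 10 = 0.043.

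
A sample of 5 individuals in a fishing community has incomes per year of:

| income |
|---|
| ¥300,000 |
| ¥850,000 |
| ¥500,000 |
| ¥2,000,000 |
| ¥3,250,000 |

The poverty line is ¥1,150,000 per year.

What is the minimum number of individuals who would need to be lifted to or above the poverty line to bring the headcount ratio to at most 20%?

2

Currently q = 3 of N = 5 are below the line (H = 0.600).
A headcount ratio of at most 20% allows at most ⌊0.20 × 5⌋ = 1 poor individuals.
So at least 3 − 1 = 2 must be lifted.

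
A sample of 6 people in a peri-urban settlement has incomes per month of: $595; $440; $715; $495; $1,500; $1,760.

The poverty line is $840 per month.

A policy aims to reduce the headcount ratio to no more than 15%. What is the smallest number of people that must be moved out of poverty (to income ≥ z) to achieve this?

4

4 of the 6 people are poor, so H = 4/6 = 0.667.
A headcount ratio of at most 15% allows at most ⌊0.15 × 6⌋ = 0 poor people.
So at least 4 − 0 = 4 must be lifted.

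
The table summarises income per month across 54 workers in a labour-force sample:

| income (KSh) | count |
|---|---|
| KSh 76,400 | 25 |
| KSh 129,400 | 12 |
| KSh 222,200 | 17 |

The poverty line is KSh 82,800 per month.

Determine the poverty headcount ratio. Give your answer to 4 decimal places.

25 of the 54 workers have income below KSh 82,800.
H = 25/54 = 0.4630.

0.4630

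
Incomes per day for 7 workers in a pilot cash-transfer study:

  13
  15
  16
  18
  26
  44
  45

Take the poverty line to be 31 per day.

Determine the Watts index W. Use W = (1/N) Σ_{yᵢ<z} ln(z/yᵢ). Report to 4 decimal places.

0.4251

Below z: 13, 15, 16, 18, 26 (q = 5 of N = 7).
Log shortfalls: ln(31/13) = 0.8690; ln(31/15) = 0.7259; ln(31/16) = 0.6614; ln(31/18) = 0.5436; ln(31/26) = 0.1759.
W = 2.975879 / 7 = 0.4251.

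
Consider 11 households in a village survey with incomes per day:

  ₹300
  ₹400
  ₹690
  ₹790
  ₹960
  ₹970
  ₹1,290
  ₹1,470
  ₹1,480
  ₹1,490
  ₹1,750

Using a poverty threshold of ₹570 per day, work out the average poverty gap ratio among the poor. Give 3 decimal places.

0.386

Below z: ₹300, ₹400 (q = 2 of N = 11).
Relative gaps: 0.4737, 0.2982; sum = 0.771930.
I averages over the q = 2 poor units only: 0.771930 / 2 = 0.386.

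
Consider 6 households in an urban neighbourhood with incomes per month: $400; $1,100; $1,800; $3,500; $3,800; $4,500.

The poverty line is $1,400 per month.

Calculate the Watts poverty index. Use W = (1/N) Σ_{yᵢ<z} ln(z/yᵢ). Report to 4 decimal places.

Below the line: $400, $1,100 (q = 2 of N = 6).
ln(z/y) terms: ln(1400/400) = 1.2528; ln(1400/1100) = 0.2412.
W = 1.493925 / 6 = 0.2490.

0.2490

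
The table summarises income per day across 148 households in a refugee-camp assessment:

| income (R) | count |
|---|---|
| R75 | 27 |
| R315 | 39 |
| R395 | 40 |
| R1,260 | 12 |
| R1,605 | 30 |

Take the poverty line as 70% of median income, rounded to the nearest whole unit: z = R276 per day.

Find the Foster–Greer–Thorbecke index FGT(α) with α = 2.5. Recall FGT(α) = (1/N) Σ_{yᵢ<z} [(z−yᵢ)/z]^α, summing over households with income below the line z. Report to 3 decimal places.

0.083

Poor units: 27×R75 (q = 27 of N = 148).
Normalized shortfalls: (276−75)/276 = 0.7283 (×27).
Raised to α = 2.5: 0.45260 (×27).
Sum = 12.220281; FGT(2.5) = 12.220281 / 148 = 0.083.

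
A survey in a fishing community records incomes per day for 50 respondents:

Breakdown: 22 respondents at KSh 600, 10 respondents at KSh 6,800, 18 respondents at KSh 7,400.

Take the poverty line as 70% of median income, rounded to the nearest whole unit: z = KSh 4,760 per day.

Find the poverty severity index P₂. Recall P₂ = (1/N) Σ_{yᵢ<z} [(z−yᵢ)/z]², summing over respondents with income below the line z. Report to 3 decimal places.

Poor units: 22×KSh 600 (q = 22 of N = 50).
Relative gaps: (4760−600)/4760 = 0.8739 (×22).
Squared: 0.7638 (×22).
Sum = 16.803333; P₂ = 16.803333 / 50 = 0.336.

0.336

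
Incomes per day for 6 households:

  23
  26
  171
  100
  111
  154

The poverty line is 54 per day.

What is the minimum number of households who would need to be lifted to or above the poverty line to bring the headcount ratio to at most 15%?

2

2 of the 6 households are poor, so H = 2/6 = 0.333.
A headcount ratio of at most 15% allows at most ⌊0.15 × 6⌋ = 0 poor households.
So at least 2 − 0 = 2 must be lifted.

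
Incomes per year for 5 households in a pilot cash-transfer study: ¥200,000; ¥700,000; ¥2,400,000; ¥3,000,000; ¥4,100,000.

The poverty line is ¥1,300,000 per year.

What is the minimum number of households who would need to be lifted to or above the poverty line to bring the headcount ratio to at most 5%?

2 of the 5 households are poor, so H = 2/5 = 0.400.
A headcount ratio of at most 5% allows at most ⌊0.05 × 5⌋ = 0 poor households.
So at least 2 − 0 = 2 must be lifted.

2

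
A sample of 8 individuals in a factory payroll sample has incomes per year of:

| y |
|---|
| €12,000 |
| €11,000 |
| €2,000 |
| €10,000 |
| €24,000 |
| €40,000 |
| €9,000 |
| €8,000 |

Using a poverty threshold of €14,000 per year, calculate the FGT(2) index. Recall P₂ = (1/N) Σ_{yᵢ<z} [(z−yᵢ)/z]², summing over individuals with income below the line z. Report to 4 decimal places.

0.1492

Incomes under z: €2,000, €8,000, €9,000, €10,000, €11,000, €12,000 (q = 6 of N = 8).
Relative gaps: (14000−2000)/14000 = 0.8571; (14000−8000)/14000 = 0.4286; (14000−9000)/14000 = 0.3571; (14000−10000)/14000 = 0.2857; (14000−11000)/14000 = 0.2143; (14000−12000)/14000 = 0.1429.
Squared: 0.7347; 0.1837; 0.1276; 0.0816; 0.0459; 0.0204.
Sum = 1.193878; P₂ = 1.193878 / 8 = 0.1492.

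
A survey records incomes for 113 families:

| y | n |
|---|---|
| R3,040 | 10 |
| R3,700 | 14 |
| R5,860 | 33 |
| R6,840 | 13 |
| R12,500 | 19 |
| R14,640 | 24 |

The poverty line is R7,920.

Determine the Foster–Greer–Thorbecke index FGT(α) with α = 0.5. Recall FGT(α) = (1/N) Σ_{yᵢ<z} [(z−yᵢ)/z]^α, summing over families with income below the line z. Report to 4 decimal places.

0.3513

Poor units: 10×R3,040, 14×R3,700, 33×R5,860, 13×R6,840 (q = 70 of N = 113).
Shortfall ratios: (7920−3040)/7920 = 0.6162 (×10); (7920−3700)/7920 = 0.5328 (×14); (7920−5860)/7920 = 0.2601 (×33); (7920−6840)/7920 = 0.1364 (×13).
Raised to α = 0.5: 0.78496 (×10); 0.72995 (×14); 0.51000 (×33); 0.36927 (×13).
Sum = 39.699509; FGT(0.5) = 39.699509 / 113 = 0.3513.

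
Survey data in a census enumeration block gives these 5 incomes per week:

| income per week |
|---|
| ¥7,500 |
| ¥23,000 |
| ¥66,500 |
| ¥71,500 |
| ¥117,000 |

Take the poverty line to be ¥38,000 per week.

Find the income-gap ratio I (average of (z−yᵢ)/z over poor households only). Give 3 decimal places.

0.599

Incomes under z: ¥7,500, ¥23,000 (q = 2 of N = 5).
Shortfall ratios (z−y)/z: 0.8026, 0.3947; sum = 1.197368.
The income-gap ratio divides by q (the poor only): 1.197368 / 2 = 0.599.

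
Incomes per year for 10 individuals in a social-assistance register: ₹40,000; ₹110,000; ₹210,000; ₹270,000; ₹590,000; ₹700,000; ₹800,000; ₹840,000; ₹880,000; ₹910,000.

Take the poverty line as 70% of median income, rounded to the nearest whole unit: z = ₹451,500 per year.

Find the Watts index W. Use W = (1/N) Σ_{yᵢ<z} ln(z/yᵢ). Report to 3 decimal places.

0.512

Below z: ₹40,000, ₹110,000, ₹210,000, ₹270,000 (q = 4 of N = 10).
Log gaps: ln(451500/40000) = 2.4237; ln(451500/110000) = 1.4121; ln(451500/210000) = 0.7655; ln(451500/270000) = 0.5142.
W = 5.115412 / 10 = 0.512.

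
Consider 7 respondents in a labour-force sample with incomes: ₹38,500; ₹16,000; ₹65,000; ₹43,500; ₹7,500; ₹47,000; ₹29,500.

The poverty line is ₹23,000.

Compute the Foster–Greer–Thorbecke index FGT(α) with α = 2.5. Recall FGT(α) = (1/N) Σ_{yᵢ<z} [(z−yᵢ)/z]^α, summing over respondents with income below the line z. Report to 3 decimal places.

Below z: ₹7,500, ₹16,000 (q = 2 of N = 7).
Gap ratios (z−y)/z: (23000−7500)/23000 = 0.6739; (23000−16000)/23000 = 0.3043.
Raised to α = 2.5: 0.37283; 0.05110.
Sum = 0.423930; FGT(2.5) = 0.423930 / 7 = 0.061.

0.061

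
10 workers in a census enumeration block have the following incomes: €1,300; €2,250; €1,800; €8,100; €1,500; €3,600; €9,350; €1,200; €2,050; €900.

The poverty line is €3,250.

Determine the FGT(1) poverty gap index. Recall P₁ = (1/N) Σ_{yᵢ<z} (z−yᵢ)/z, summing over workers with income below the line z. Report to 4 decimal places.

0.3615

Poor units: €900, €1,200, €1,300, €1,500, €1,800, €2,050, €2,250 (q = 7 of N = 10).
Gap ratios (z−y)/z: (3250−900)/3250 = 0.7231; (3250−1200)/3250 = 0.6308; (3250−1300)/3250 = 0.6000; (3250−1500)/3250 = 0.5385; (3250−1800)/3250 = 0.4462; (3250−2050)/3250 = 0.3692; (3250−2250)/3250 = 0.3077.
Σ = 3.615385. Dividing by the full population N = 10 gives P₁ = 0.3615.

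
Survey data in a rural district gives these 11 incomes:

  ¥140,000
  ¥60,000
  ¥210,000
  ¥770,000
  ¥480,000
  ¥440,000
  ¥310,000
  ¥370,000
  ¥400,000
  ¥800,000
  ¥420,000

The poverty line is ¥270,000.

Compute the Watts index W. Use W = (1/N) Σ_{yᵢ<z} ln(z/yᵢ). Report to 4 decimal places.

Incomes under z: ¥60,000, ¥140,000, ¥210,000 (q = 3 of N = 11).
Log gaps: ln(270000/60000) = 1.5041; ln(270000/140000) = 0.6568; ln(270000/210000) = 0.2513.
W = 2.412171 / 11 = 0.2193.

0.2193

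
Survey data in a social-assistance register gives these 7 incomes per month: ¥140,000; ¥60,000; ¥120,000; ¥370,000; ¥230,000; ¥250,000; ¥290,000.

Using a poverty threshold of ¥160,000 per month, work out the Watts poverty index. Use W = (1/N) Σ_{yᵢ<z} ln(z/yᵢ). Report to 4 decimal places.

0.2003

Poor units: ¥60,000, ¥120,000, ¥140,000 (q = 3 of N = 7).
ln(z/y) terms: ln(160000/60000) = 0.9808; ln(160000/120000) = 0.2877; ln(160000/140000) = 0.1335.
W = 1.402043 / 7 = 0.2003.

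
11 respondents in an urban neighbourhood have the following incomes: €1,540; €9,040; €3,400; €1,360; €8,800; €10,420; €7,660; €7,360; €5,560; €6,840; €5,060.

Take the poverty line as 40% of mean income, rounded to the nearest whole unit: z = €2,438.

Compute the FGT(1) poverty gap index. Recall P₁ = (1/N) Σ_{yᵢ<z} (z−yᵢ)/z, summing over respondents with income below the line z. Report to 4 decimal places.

0.0737

Incomes under z: €1,360, €1,540 (q = 2 of N = 11).
Shortfall ratios: (2438−1360)/2438 = 0.4422; (2438−1540)/2438 = 0.3683.
Σ = 0.810500. Dividing by the full population N = 11 gives P₁ = 0.0737.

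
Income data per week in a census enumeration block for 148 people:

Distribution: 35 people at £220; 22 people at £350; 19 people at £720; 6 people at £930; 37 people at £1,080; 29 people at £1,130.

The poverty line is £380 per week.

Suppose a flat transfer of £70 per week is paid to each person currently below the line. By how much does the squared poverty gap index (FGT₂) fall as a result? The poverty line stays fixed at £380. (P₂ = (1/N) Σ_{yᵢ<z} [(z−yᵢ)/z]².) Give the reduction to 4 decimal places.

Before: below the line — 35×£220, 22×£350; squared poverty gap index (FGT₂) = 0.042852.
After the £70 transfer: below the line — 35×£290; squared poverty gap index (FGT₂) = 0.013266.
Reduction = 0.042852 − 0.013266 = 0.0296.

0.0296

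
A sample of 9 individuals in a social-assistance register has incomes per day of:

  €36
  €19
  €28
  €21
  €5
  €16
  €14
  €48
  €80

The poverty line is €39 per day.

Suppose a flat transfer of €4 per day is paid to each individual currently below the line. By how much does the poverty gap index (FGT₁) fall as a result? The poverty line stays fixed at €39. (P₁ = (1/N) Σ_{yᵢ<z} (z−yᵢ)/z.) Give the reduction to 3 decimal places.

0.077

Before: below the line — €5, €14, €16, €19, €21, €28, €36; poverty gap index (FGT₁) = 0.38177.
After the €4 transfer: below the line — €9, €18, €20, €23, €25, €32; poverty gap index (FGT₁) = 0.30484.
Reduction = 0.38177 − 0.30484 = 0.077.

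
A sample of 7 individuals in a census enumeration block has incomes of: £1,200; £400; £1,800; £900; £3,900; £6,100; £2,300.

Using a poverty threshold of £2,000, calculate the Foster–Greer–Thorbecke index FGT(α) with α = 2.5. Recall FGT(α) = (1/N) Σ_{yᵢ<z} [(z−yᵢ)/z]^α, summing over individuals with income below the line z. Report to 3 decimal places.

Below the line: £400, £900, £1,200, £1,800 (q = 4 of N = 7).
Shortfall ratios: (2000−400)/2000 = 0.8000; (2000−900)/2000 = 0.5500; (2000−1200)/2000 = 0.4000; (2000−1800)/2000 = 0.1000.
Raised to α = 2.5: 0.57243; 0.22434; 0.10119; 0.00316.
Sum = 0.901129; FGT(2.5) = 0.901129 / 7 = 0.129.

0.129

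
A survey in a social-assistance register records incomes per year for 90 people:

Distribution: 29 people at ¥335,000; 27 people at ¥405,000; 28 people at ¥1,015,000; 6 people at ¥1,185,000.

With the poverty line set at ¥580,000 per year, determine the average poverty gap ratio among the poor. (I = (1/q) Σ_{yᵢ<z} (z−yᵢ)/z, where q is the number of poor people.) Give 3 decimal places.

0.364

Below z: 29×¥335,000, 27×¥405,000 (q = 56 of N = 90).
Relative gaps: 0.4224 (×29), 0.3017 (×27); sum = 20.396552.
I averages over the q = 56 poor units only: 20.396552 / 56 = 0.364.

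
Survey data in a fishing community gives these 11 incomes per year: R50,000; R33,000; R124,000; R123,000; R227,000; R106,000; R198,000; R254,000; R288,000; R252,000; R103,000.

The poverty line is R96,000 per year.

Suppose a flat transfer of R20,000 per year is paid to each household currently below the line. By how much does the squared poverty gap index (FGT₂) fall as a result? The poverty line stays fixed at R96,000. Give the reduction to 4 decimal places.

0.0351

Before: below the line — R33,000, R50,000; squared poverty gap index (FGT₂) = 0.060024.
After the R20,000 transfer: below the line — R53,000, R70,000; squared poverty gap index (FGT₂) = 0.024907.
Reduction = 0.060024 − 0.024907 = 0.0351.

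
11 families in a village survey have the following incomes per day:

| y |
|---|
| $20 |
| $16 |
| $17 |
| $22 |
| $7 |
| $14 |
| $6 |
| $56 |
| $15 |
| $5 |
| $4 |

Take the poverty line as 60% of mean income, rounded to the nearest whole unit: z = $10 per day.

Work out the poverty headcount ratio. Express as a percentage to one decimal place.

4 of the 11 families have income below $10.
H = 4/11 = 36.4%.

36.4%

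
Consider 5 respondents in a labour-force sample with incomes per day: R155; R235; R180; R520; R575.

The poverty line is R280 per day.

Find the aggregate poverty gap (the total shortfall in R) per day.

R270

Below z: R155, R180, R235 (q = 3 of N = 5).
Individual gaps: 280−155 = 125; 280−180 = 100; 280−235 = 45.
Aggregate gap = R270.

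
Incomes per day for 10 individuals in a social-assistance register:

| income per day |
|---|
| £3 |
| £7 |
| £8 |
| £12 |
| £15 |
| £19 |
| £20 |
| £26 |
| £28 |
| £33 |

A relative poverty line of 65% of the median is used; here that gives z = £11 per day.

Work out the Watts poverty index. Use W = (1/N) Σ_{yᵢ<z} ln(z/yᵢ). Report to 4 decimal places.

Incomes under z: £3, £7, £8 (q = 3 of N = 10).
Log gaps: ln(11/3) = 1.2993; ln(11/7) = 0.4520; ln(11/8) = 0.3185.
W = 2.069722 / 10 = 0.2070.

0.2070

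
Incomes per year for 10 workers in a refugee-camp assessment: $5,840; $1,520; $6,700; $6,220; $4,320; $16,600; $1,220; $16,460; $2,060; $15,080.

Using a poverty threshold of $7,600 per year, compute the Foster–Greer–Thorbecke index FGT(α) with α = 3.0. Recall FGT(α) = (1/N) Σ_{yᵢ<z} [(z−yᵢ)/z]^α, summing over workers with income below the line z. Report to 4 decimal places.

Below z: $1,220, $1,520, $2,060, $4,320, $5,840, $6,220, $6,700 (q = 7 of N = 10).
Gap ratios (z−y)/z: (7600−1220)/7600 = 0.8395; (7600−1520)/7600 = 0.8000; (7600−2060)/7600 = 0.7289; (7600−4320)/7600 = 0.4316; (7600−5840)/7600 = 0.2316; (7600−6220)/7600 = 0.1816; (7600−6700)/7600 = 0.1184.
Raised to α = 3.0: 0.59159; 0.51200; 0.38734; 0.08039; 0.01242; 0.00599; 0.00166.
Sum = 1.591380; FGT(3.0) = 1.591380 / 10 = 0.1591.

0.1591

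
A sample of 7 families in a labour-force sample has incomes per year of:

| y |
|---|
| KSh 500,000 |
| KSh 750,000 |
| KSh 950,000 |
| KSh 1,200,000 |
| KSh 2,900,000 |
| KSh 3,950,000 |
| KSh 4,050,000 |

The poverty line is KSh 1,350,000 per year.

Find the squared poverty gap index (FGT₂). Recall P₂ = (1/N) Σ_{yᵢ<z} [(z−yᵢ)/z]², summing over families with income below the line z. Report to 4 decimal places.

0.0992

Below z: KSh 500,000, KSh 750,000, KSh 950,000, KSh 1,200,000 (q = 4 of N = 7).
Shortfall ratios: (1350000−500000)/1350000 = 0.6296; (1350000−750000)/1350000 = 0.4444; (1350000−950000)/1350000 = 0.2963; (1350000−1200000)/1350000 = 0.1111.
Squared: 0.3964; 0.1975; 0.0878; 0.0123.
Sum = 0.694102; P₂ = 0.694102 / 7 = 0.0992.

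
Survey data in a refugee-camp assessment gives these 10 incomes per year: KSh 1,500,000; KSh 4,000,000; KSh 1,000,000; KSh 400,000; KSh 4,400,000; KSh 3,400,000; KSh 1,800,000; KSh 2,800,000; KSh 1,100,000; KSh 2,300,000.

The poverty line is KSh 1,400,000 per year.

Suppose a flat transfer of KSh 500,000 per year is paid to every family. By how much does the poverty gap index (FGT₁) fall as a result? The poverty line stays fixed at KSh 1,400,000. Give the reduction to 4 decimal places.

Before: below the line — KSh 400,000, KSh 1,000,000, KSh 1,100,000; poverty gap index (FGT₁) = 0.121429.
After the KSh 500,000 transfer: below the line — KSh 900,000; poverty gap index (FGT₁) = 0.035714.
Reduction = 0.121429 − 0.035714 = 0.0857.

0.0857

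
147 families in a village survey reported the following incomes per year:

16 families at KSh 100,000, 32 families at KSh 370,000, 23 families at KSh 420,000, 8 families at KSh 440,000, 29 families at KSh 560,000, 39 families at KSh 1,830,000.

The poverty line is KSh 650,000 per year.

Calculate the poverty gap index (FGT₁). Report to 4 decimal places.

0.2861

Below the line: 16×KSh 100,000, 32×KSh 370,000, 23×KSh 420,000, 8×KSh 440,000, 29×KSh 560,000 (q = 108 of N = 147).
Gap ratios (z−y)/z: (650000−100000)/650000 = 0.8462 (×16); (650000−370000)/650000 = 0.4308 (×32); (650000−420000)/650000 = 0.3538 (×23); (650000−440000)/650000 = 0.3231 (×8); (650000−560000)/650000 = 0.1385 (×29).
Sum of shortfalls = 42.061538; P₁ averages over all N: 42.061538 / 147 = 0.2861.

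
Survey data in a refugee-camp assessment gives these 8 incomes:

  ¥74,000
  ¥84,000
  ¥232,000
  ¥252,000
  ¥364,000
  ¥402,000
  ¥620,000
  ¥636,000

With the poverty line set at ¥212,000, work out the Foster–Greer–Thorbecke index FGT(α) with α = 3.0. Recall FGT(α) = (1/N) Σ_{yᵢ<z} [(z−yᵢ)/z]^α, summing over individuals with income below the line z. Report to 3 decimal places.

0.062

Poor units: ¥74,000, ¥84,000 (q = 2 of N = 8).
Normalized shortfalls: (212000−74000)/212000 = 0.6509; (212000−84000)/212000 = 0.6038.
Raised to α = 3.0: 0.27582; 0.22010.
Sum = 0.495924; FGT(3.0) = 0.495924 / 8 = 0.062.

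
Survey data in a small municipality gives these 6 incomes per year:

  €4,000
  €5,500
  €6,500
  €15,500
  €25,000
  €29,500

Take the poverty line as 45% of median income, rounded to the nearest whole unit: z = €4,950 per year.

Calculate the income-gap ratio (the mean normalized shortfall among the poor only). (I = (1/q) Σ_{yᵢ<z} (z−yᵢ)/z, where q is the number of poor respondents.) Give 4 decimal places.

0.1919

Below z: €4,000 (q = 1 of N = 6).
Shortfall ratios (z−y)/z: 0.1919; sum = 0.191919.
The income-gap ratio divides by q (the poor only): 0.191919 / 1 = 0.1919.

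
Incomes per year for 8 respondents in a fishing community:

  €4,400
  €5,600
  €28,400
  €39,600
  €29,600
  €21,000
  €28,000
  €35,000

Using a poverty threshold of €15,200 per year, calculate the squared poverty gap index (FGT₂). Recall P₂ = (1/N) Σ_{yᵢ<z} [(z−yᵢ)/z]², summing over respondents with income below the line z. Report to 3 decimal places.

Incomes under z: €4,400, €5,600 (q = 2 of N = 8).
Relative gaps: (15200−4400)/15200 = 0.7105; (15200−5600)/15200 = 0.6316.
Squared: 0.5048; 0.3989.
Sum = 0.903740; P₂ = 0.903740 / 8 = 0.113.

0.113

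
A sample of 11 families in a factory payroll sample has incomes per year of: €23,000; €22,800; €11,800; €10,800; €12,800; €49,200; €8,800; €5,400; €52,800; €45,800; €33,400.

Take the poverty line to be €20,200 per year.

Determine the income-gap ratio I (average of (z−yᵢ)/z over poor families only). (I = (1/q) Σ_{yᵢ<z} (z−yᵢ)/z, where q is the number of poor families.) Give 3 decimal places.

0.509

Below the line: €5,400, €8,800, €10,800, €11,800, €12,800 (q = 5 of N = 11).
Relative gaps: 0.7327, 0.5644, 0.4653, 0.4158, 0.3663; sum = 2.544554.
I averages over the q = 5 poor units only: 2.544554 / 5 = 0.509.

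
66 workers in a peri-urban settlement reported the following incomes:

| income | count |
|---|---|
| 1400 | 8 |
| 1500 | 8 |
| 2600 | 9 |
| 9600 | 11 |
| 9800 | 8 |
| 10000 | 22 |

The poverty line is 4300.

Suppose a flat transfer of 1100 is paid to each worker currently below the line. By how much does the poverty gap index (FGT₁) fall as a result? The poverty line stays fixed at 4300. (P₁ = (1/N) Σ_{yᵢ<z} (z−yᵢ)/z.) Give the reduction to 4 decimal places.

Before: below the line — 8×1400, 8×1500, 9×2600; poverty gap index (FGT₁) = 0.214588.
After the 1100 transfer: below the line — 8×2500, 8×2600, 9×3700; poverty gap index (FGT₁) = 0.117689.
Reduction = 0.214588 − 0.117689 = 0.0969.

0.0969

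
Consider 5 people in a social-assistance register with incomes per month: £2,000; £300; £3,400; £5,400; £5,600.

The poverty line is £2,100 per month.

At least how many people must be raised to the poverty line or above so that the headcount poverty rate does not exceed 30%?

2 of the 5 people are poor, so H = 2/5 = 0.400.
A headcount ratio of at most 30% allows at most ⌊0.30 × 5⌋ = 1 poor people.
So at least 2 − 1 = 1 must be lifted.

1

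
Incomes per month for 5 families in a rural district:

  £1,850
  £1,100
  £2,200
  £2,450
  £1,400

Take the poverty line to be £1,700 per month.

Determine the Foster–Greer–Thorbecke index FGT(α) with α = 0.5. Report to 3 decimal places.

0.203

Incomes under z: £1,100, £1,400 (q = 2 of N = 5).
Normalized shortfalls: (1700−1100)/1700 = 0.3529; (1700−1400)/1700 = 0.1765.
Raised to α = 0.5: 0.59409; 0.42008.
Sum = 1.014173; FGT(0.5) = 1.014173 / 5 = 0.203.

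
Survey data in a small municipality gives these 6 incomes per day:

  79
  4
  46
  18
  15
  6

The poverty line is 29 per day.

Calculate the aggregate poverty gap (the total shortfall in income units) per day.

73

Incomes under z: 4, 6, 15, 18 (q = 4 of N = 6).
Individual gaps: 29−4 = 25; 29−6 = 23; 29−15 = 14; 29−18 = 11.
Aggregate gap = 73.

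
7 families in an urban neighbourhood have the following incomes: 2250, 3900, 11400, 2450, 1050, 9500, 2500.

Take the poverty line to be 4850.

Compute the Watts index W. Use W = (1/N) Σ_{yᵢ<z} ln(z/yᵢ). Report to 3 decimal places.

0.552

Below z: 1050, 2250, 2450, 2500, 3900 (q = 5 of N = 7).
Log gaps: ln(4850/1050) = 1.5302; ln(4850/2250) = 0.7680; ln(4850/2450) = 0.6829; ln(4850/2500) = 0.6627; ln(4850/3900) = 0.2180.
W = 3.861818 / 7 = 0.552.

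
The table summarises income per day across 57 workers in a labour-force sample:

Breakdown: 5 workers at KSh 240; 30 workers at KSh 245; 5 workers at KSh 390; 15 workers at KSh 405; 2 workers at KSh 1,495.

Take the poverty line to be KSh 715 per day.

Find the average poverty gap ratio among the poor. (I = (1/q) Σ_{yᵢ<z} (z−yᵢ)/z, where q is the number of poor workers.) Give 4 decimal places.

Incomes under z: 5×KSh 240, 30×KSh 245, 5×KSh 390, 15×KSh 405 (q = 55 of N = 57).
Shortfall ratios (z−y)/z: 0.6643 (×5), 0.6573 (×30), 0.4545 (×5), 0.4336 (×15); sum = 31.818182.
The income-gap ratio divides by q (the poor only): 31.818182 / 55 = 0.5785.

0.5785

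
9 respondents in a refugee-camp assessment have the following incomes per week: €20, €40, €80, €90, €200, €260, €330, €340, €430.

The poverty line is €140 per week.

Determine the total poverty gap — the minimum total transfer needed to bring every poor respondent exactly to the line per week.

€330

Below the line: €20, €40, €80, €90 (q = 4 of N = 9).
Individual gaps: 140−20 = 120; 140−40 = 100; 140−80 = 60; 140−90 = 50.
Aggregate gap = €330.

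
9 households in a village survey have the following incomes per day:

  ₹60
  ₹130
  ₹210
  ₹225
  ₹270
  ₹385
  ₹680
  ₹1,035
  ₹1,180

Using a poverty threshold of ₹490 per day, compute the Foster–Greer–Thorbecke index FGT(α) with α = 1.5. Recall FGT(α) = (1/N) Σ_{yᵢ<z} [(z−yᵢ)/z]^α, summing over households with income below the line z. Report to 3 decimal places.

0.298

Below z: ₹60, ₹130, ₹210, ₹225, ₹270, ₹385 (q = 6 of N = 9).
Gap ratios (z−y)/z: (490−60)/490 = 0.8776; (490−130)/490 = 0.7347; (490−210)/490 = 0.5714; (490−225)/490 = 0.5408; (490−270)/490 = 0.4490; (490−385)/490 = 0.2143.
Raised to α = 1.5: 0.82207; 0.62974; 0.43196; 0.39772; 0.30084; 0.09920.
Sum = 2.681522; FGT(1.5) = 2.681522 / 9 = 0.298.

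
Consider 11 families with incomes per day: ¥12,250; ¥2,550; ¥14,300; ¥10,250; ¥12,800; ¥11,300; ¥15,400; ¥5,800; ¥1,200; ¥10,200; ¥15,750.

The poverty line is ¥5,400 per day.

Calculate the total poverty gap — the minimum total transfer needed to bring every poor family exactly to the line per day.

Poor units: ¥1,200, ¥2,550 (q = 2 of N = 11).
Individual gaps: 5400−1200 = 4200; 5400−2550 = 2850.
Aggregate gap = ¥7,050.

¥7,050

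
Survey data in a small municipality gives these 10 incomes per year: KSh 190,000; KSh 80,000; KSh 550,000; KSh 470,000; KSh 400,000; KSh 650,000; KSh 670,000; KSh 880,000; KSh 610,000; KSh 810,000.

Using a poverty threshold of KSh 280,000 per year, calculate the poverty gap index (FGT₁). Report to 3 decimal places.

0.104

Poor units: KSh 80,000, KSh 190,000 (q = 2 of N = 10).
Gap ratios (z−y)/z: (280000−80000)/280000 = 0.7143; (280000−190000)/280000 = 0.3214.
Sum of shortfalls = 1.035714; P₁ averages over all N: 1.035714 / 10 = 0.104.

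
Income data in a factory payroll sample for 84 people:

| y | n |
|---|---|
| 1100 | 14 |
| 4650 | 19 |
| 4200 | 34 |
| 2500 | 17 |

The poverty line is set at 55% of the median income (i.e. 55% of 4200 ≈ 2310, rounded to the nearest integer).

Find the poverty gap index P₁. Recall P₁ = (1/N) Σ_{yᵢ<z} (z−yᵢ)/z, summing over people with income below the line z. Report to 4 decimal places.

Below the line: 14×1100 (q = 14 of N = 84).
Relative gaps: (2310−1100)/2310 = 0.5238 (×14).
Sum of shortfalls = 7.333333; P₁ averages over all N: 7.333333 / 84 = 0.0873.

0.0873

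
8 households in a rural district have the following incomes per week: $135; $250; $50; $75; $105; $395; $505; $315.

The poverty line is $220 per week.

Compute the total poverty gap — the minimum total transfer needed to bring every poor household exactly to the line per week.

$515

Incomes under z: $50, $75, $105, $135 (q = 4 of N = 8).
Individual gaps: 220−50 = 170; 220−75 = 145; 220−105 = 115; 220−135 = 85.
Aggregate gap = $515.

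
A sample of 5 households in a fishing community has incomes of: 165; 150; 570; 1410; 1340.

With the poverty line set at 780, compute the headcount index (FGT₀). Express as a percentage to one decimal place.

3 of the 5 households have income below 780.
H = 3/5 = 60.0%.

60.0%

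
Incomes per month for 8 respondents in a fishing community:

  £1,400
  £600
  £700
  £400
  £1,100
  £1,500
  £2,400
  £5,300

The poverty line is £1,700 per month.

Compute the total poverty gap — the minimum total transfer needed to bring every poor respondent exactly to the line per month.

£4,500

Poor units: £400, £600, £700, £1,100, £1,400, £1,500 (q = 6 of N = 8).
Individual gaps: 1700−400 = 1300; 1700−600 = 1100; 1700−700 = 1000; 1700−1100 = 600; 1700−1400 = 300; 1700−1500 = 200.
Aggregate gap = £4,500.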